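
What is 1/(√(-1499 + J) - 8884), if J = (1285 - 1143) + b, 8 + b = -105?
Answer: -4442/39463463 - 7*I*√30/78926926 ≈ -0.00011256 - 4.8577e-7*I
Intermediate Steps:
b = -113 (b = -8 - 105 = -113)
J = 29 (J = (1285 - 1143) - 113 = 142 - 113 = 29)
1/(√(-1499 + J) - 8884) = 1/(√(-1499 + 29) - 8884) = 1/(√(-1470) - 8884) = 1/(7*I*√30 - 8884) = 1/(-8884 + 7*I*√30)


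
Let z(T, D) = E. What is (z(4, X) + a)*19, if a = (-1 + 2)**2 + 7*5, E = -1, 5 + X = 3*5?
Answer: 665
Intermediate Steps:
X = 10 (X = -5 + 3*5 = -5 + 15 = 10)
z(T, D) = -1
a = 36 (a = 1**2 + 35 = 1 + 35 = 36)
(z(4, X) + a)*19 = (-1 + 36)*19 = 35*19 = 665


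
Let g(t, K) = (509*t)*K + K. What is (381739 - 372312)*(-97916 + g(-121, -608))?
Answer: 352075712076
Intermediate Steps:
g(t, K) = K + 509*K*t (g(t, K) = 509*K*t + K = K + 509*K*t)
(381739 - 372312)*(-97916 + g(-121, -608)) = (381739 - 372312)*(-97916 - 608*(1 + 509*(-121))) = 9427*(-97916 - 608*(1 - 61589)) = 9427*(-97916 - 608*(-61588)) = 9427*(-97916 + 37445504) = 9427*37347588 = 352075712076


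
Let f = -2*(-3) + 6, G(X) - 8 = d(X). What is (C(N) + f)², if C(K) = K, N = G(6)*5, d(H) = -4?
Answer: 1024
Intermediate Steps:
G(X) = 4 (G(X) = 8 - 4 = 4)
N = 20 (N = 4*5 = 20)
f = 12 (f = 6 + 6 = 12)
(C(N) + f)² = (20 + 12)² = 32² = 1024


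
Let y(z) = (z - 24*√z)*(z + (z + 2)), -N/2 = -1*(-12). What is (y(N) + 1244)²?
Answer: -23738480 + 10368768*I*√6 ≈ -2.3738e+7 + 2.5398e+7*I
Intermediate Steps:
N = -24 (N = -(-2)*(-12) = -2*12 = -24)
y(z) = (2 + 2*z)*(z - 24*√z) (y(z) = (z - 24*√z)*(z + (2 + z)) = (z - 24*√z)*(2 + 2*z) = (2 + 2*z)*(z - 24*√z))
(y(N) + 1244)² = ((-96*I*√6 - (-2304)*I*√6 + 2*(-24) + 2*(-24)²) + 1244)² = ((-96*I*√6 - (-2304)*I*√6 - 48 + 2*576) + 1244)² = ((-96*I*√6 + 2304*I*√6 - 48 + 1152) + 1244)² = ((1104 + 2208*I*√6) + 1244)² = (2348 + 2208*I*√6)²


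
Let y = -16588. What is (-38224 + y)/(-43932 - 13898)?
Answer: 27406/28915 ≈ 0.94781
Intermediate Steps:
(-38224 + y)/(-43932 - 13898) = (-38224 - 16588)/(-43932 - 13898) = -54812/(-57830) = -54812*(-1/57830) = 27406/28915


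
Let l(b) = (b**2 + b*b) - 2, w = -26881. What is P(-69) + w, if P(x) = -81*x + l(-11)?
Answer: -21052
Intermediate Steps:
l(b) = -2 + 2*b**2 (l(b) = (b**2 + b**2) - 2 = 2*b**2 - 2 = -2 + 2*b**2)
P(x) = 240 - 81*x (P(x) = -81*x + (-2 + 2*(-11)**2) = -81*x + (-2 + 2*121) = -81*x + (-2 + 242) = -81*x + 240 = 240 - 81*x)
P(-69) + w = (240 - 81*(-69)) - 26881 = (240 + 5589) - 26881 = 5829 - 26881 = -21052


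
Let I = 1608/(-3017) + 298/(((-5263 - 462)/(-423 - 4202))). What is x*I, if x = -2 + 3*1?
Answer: 165958978/690893 ≈ 240.21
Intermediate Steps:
x = 1 (x = -2 + 3 = 1)
I = 165958978/690893 (I = 1608*(-1/3017) + 298/((-5725/(-4625))) = -1608/3017 + 298/((-5725*(-1/4625))) = -1608/3017 + 298/(229/185) = -1608/3017 + 298*(185/229) = -1608/3017 + 55130/229 = 165958978/690893 ≈ 240.21)
x*I = 1*(165958978/690893) = 165958978/690893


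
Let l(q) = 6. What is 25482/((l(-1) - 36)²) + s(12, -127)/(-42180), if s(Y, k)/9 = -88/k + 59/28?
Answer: 21233430727/749960400 ≈ 28.313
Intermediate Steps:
s(Y, k) = 531/28 - 792/k (s(Y, k) = 9*(-88/k + 59/28) = 9*(59/28 - 88/k) = 531/28 - 792/k)
25482/((l(-1) - 36)²) + s(12, -127)/(-42180) = 25482/((6 - 36)²) + (531/28 - 792/(-127))/(-42180) = 25482/((-30)²) + (531/28 - 792*(-1/127))*(-1/42180) = 25482/900 + (531/28 + 792/127)*(-1/42180) = 25482*(1/900) + (89613/3556)*(-1/42180) = 4247/150 - 29871/49997360 = 21233430727/749960400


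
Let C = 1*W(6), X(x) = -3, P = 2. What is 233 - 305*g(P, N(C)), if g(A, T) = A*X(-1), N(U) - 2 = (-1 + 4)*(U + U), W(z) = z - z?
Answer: 2063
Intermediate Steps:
W(z) = 0
C = 0 (C = 1*0 = 0)
N(U) = 2 + 6*U (N(U) = 2 + (-1 + 4)*(U + U) = 2 + 3*(2*U) = 2 + 6*U)
g(A, T) = -3*A (g(A, T) = A*(-3) = -3*A)
233 - 305*g(P, N(C)) = 233 - (-915)*2 = 233 - 305*(-6) = 233 + 1830 = 2063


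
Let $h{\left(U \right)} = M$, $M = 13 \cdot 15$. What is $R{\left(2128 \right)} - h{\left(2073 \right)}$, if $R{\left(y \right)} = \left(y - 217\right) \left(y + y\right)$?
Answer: $8133021$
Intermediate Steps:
$R{\left(y \right)} = 2 y \left(-217 + y\right)$ ($R{\left(y \right)} = \left(-217 + y\right) 2 y = 2 y \left(-217 + y\right)$)
$M = 195$
$h{\left(U \right)} = 195$
$R{\left(2128 \right)} - h{\left(2073 \right)} = 2 \cdot 2128 \left(-217 + 2128\right) - 195 = 2 \cdot 2128 \cdot 1911 - 195 = 8133216 - 195 = 8133021$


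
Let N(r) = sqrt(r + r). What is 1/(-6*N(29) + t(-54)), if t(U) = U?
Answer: -3/46 + sqrt(58)/138 ≈ -0.010031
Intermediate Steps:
N(r) = sqrt(2)*sqrt(r) (N(r) = sqrt(2*r) = sqrt(2)*sqrt(r))
1/(-6*N(29) + t(-54)) = 1/(-6*sqrt(2)*sqrt(29) - 54) = 1/(-6*sqrt(58) - 54) = 1/(-54 - 6*sqrt(58))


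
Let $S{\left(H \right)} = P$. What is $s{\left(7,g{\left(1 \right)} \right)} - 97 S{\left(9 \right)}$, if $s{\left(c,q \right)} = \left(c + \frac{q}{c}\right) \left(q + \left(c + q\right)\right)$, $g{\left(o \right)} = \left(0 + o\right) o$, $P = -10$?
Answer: $\frac{7240}{7} \approx 1034.3$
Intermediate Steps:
$S{\left(H \right)} = -10$
$g{\left(o \right)} = o^{2}$ ($g{\left(o \right)} = o o = o^{2}$)
$s{\left(c,q \right)} = \left(c + 2 q\right) \left(c + \frac{q}{c}\right)$ ($s{\left(c,q \right)} = \left(c + \frac{q}{c}\right) \left(c + 2 q\right) = \left(c + 2 q\right) \left(c + \frac{q}{c}\right)$)
$s{\left(7,g{\left(1 \right)} \right)} - 97 S{\left(9 \right)} = \left(1^{2} + 7^{2} + 2 \cdot 7 \cdot 1^{2} + \frac{2 \left(1^{2}\right)^{2}}{7}\right) - -970 = \left(1 + 49 + 2 \cdot 7 \cdot 1 + 2 \cdot \frac{1}{7} \cdot 1^{2}\right) + 970 = \left(1 + 49 + 14 + 2 \cdot \frac{1}{7} \cdot 1\right) + 970 = \left(1 + 49 + 14 + \frac{2}{7}\right) + 970 = \frac{450}{7} + 970 = \frac{7240}{7}$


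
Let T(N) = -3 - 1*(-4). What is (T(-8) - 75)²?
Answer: 5476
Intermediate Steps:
T(N) = 1 (T(N) = -3 + 4 = 1)
(T(-8) - 75)² = (1 - 75)² = (-74)² = 5476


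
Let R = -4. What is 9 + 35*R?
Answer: -131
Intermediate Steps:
9 + 35*R = 9 + 35*(-4) = 9 - 140 = -131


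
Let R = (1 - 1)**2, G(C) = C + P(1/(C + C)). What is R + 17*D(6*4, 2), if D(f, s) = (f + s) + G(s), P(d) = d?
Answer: 1921/4 ≈ 480.25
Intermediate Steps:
G(C) = C + 1/(2*C) (G(C) = C + 1/(C + C) = C + 1/(2*C))
R = 0 (R = 0**2 = 0)
D(f, s) = f + 1/(2*s) + 2*s (D(f, s) = (f + s) + (s + 1/(2*s)) = f + 1/(2*s) + 2*s)
R + 17*D(6*4, 2) = 0 + 17*(6*4 + (1/2)/2 + 2*2) = 0 + 17*(24 + (1/2)*(1/2) + 4) = 0 + 17*(24 + 1/4 + 4) = 0 + 17*(113/4) = 0 + 1921/4 = 1921/4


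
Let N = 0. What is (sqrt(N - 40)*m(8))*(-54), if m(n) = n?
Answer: -864*I*sqrt(10) ≈ -2732.2*I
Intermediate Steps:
(sqrt(N - 40)*m(8))*(-54) = (sqrt(0 - 40)*8)*(-54) = (sqrt(-40)*8)*(-54) = ((2*I*sqrt(10))*8)*(-54) = (16*I*sqrt(10))*(-54) = -864*I*sqrt(10)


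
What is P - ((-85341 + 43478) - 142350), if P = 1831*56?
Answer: 286749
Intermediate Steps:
P = 102536
P - ((-85341 + 43478) - 142350) = 102536 - ((-85341 + 43478) - 142350) = 102536 - (-41863 - 142350) = 102536 - 1*(-184213) = 102536 + 184213 = 286749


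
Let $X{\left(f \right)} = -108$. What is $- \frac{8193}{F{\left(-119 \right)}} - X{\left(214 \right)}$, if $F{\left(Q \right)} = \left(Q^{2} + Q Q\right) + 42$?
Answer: $\frac{3055119}{28364} \approx 107.71$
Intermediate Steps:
$F{\left(Q \right)} = 42 + 2 Q^{2}$ ($F{\left(Q \right)} = \left(Q^{2} + Q^{2}\right) + 42 = 2 Q^{2} + 42 = 42 + 2 Q^{2}$)
$- \frac{8193}{F{\left(-119 \right)}} - X{\left(214 \right)} = - \frac{8193}{42 + 2 \left(-119\right)^{2}} - -108 = - \frac{8193}{42 + 2 \cdot 14161} + 108 = - \frac{8193}{42 + 28322} + 108 = - \frac{8193}{28364} + 108 = \frac{3055119}{28364}$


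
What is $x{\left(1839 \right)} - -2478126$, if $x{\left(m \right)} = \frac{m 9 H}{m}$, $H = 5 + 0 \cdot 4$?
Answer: $2478171$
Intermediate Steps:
$H = 5$ ($H = 5 + 0 = 5$)
$x{\left(m \right)} = 45$ ($x{\left(m \right)} = \frac{m 9 \cdot 5}{m} = \frac{9 m 5}{m} = \frac{45 m}{m} = 45$)
$x{\left(1839 \right)} - -2478126 = 45 - -2478126 = 45 + 2478126 = 2478171$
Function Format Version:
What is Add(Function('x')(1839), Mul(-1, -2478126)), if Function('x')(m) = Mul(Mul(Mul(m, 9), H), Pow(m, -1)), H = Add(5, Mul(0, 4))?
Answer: 2478171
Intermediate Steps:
H = 5 (H = Add(5, 0) = 5)
Function('x')(m) = 45 (Function('x')(m) = Mul(Mul(Mul(m, 9), 5), Pow(m, -1)) = Mul(Mul(Mul(9, m), 5), Pow(m, -1)) = Mul(Mul(45, m), Pow(m, -1)) = 45)
Add(Function('x')(1839), Mul(-1, -2478126)) = Add(45, Mul(-1, -2478126)) = Add(45, 2478126) = 2478171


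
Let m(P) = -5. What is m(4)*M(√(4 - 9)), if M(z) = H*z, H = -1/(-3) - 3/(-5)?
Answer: -14*I*√5/3 ≈ -10.435*I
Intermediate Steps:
H = 14/15 (H = -1*(-⅓) - 3*(-⅕) = ⅓ + ⅗ = 14/15 ≈ 0.93333)
M(z) = 14*z/15
m(4)*M(√(4 - 9)) = -14*√(4 - 9)/3 = -14*√(-5)/3 = -14*I*√5/3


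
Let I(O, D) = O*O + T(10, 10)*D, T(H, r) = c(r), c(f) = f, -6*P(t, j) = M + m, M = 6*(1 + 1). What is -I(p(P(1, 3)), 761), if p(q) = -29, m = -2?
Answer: -8451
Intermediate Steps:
M = 12 (M = 6*2 = 12)
P(t, j) = -5/3 (P(t, j) = -(12 - 2)/6 = -1/6*10 = -5/3)
T(H, r) = r
I(O, D) = O**2 + 10*D (I(O, D) = O*O + 10*D = O**2 + 10*D)
-I(p(P(1, 3)), 761) = -((-29)**2 + 10*761) = -(841 + 7610) = -1*8451 = -8451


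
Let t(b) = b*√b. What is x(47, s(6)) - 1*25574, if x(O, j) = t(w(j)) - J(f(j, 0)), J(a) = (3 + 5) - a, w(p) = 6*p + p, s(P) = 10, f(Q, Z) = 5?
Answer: -25577 + 70*√70 ≈ -24991.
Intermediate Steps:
w(p) = 7*p
J(a) = 8 - a
t(b) = b^(3/2)
x(O, j) = -3 + 7*√7*j^(3/2) (x(O, j) = (7*j)^(3/2) - (8 - 1*5) = 7*√7*j^(3/2) - (8 - 5) = 7*√7*j^(3/2) - 1*3 = 7*√7*j^(3/2) - 3 = -3 + 7*√7*j^(3/2))
x(47, s(6)) - 1*25574 = (-3 + 7*√7*10^(3/2)) - 1*25574 = (-3 + 7*√7*(10*√10)) - 25574 = (-3 + 70*√70) - 25574 = -25577 + 70*√70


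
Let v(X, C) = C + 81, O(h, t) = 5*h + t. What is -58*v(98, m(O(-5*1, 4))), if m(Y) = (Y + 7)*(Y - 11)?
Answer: -30682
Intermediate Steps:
O(h, t) = t + 5*h
m(Y) = (-11 + Y)*(7 + Y) (m(Y) = (7 + Y)*(-11 + Y) = (-11 + Y)*(7 + Y))
v(X, C) = 81 + C
-58*v(98, m(O(-5*1, 4))) = -58*(81 + (-77 + (4 + 5*(-5*1))**2 - 4*(4 + 5*(-5*1)))) = -58*(81 + (-77 + (4 + 5*(-5))**2 - 4*(4 + 5*(-5)))) = -58*(81 + (-77 + (4 - 25)**2 - 4*(4 - 25))) = -58*(81 + (-77 + (-21)**2 - 4*(-21))) = -58*(81 + (-77 + 441 + 84)) = -58*(81 + 448) = -58*529 = -30682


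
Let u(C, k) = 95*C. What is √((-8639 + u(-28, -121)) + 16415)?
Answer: 2*√1279 ≈ 71.526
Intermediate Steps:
√((-8639 + u(-28, -121)) + 16415) = √((-8639 + 95*(-28)) + 16415) = √((-8639 - 2660) + 16415) = √(-11299 + 16415) = √5116 = 2*√1279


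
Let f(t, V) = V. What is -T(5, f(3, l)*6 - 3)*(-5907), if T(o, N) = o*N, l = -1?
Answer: -265815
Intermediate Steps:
T(o, N) = N*o
-T(5, f(3, l)*6 - 3)*(-5907) = -(-1*6 - 3)*5*(-5907) = -(-6 - 3)*5*(-5907) = -(-9*5)*(-5907) = -(-45)*(-5907) = -1*265815 = -265815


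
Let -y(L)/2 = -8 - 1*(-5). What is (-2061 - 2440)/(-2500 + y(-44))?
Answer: 4501/2494 ≈ 1.8047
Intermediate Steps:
y(L) = 6 (y(L) = -2*(-8 - 1*(-5)) = -2*(-8 + 5) = -2*(-3) = 6)
(-2061 - 2440)/(-2500 + y(-44)) = (-2061 - 2440)/(-2500 + 6) = -4501/(-2494) = -4501*(-1/2494) = 4501/2494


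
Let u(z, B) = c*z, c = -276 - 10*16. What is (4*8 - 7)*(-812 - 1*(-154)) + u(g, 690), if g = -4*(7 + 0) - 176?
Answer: 72494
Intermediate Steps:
c = -436 (c = -276 - 160 = -436)
g = -204 (g = -4*7 - 176 = -28 - 176 = -204)
u(z, B) = -436*z
(4*8 - 7)*(-812 - 1*(-154)) + u(g, 690) = (4*8 - 7)*(-812 - 1*(-154)) - 436*(-204) = (32 - 7)*(-812 + 154) + 88944 = 25*(-658) + 88944 = -16450 + 88944 = 72494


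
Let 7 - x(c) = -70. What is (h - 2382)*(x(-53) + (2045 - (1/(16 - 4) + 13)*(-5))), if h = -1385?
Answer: -98879983/12 ≈ -8.2400e+6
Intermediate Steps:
x(c) = 77 (x(c) = 7 - 1*(-70) = 7 + 70 = 77)
(h - 2382)*(x(-53) + (2045 - (1/(16 - 4) + 13)*(-5))) = (-1385 - 2382)*(77 + (2045 - (1/(16 - 4) + 13)*(-5))) = -3767*(77 + (2045 - (1/12 + 13)*(-5))) = -3767*(77 + (2045 - 157*(-5)/12)) = -3767*(77 + (2045 - 1*(-785/12))) = -3767*(77 + (2045 + 785/12)) = -3767*(77 + 25325/12) = -3767*26249/12 = -98879983/12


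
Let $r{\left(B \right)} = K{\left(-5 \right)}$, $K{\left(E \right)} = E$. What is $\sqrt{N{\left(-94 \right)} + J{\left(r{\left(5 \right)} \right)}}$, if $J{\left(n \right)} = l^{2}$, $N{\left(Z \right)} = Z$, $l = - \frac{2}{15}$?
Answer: $\frac{i \sqrt{21146}}{15} \approx 9.6944 i$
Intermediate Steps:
$l = - \frac{2}{15}$ ($l = \left(-2\right) \frac{1}{15} = - \frac{2}{15} \approx -0.13333$)
$r{\left(B \right)} = -5$
$J{\left(n \right)} = \frac{4}{225}$ ($J{\left(n \right)} = \left(- \frac{2}{15}\right)^{2} = \frac{4}{225}$)
$\sqrt{N{\left(-94 \right)} + J{\left(r{\left(5 \right)} \right)}} = \sqrt{-94 + \frac{4}{225}} = \sqrt{- \frac{21146}{225}} = \frac{i \sqrt{21146}}{15}$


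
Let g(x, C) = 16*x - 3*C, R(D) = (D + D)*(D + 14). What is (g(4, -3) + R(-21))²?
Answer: 134689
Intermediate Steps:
R(D) = 2*D*(14 + D) (R(D) = (2*D)*(14 + D) = 2*D*(14 + D))
g(x, C) = -3*C + 16*x
(g(4, -3) + R(-21))² = ((-3*(-3) + 16*4) + 2*(-21)*(14 - 21))² = ((9 + 64) + 2*(-21)*(-7))² = (73 + 294)² = 367² = 134689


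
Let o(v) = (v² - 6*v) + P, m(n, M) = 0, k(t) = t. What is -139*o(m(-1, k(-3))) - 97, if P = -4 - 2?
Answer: 737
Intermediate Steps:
P = -6
o(v) = -6 + v² - 6*v (o(v) = (v² - 6*v) - 6 = -6 + v² - 6*v)
-139*o(m(-1, k(-3))) - 97 = -139*(-6 + 0² - 6*0) - 97 = -139*(-6 + 0 + 0) - 97 = -139*(-6) - 97 = 834 - 97 = 737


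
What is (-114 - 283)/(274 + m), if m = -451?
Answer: 397/177 ≈ 2.2429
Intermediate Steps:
(-114 - 283)/(274 + m) = (-114 - 283)/(274 - 451) = -397/(-177) = -397*(-1/177) = 397/177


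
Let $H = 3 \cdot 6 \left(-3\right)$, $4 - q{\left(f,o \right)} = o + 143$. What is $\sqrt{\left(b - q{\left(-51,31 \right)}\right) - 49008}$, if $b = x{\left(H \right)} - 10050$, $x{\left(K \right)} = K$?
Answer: $i \sqrt{58942} \approx 242.78 i$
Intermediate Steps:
$q{\left(f,o \right)} = -139 - o$ ($q{\left(f,o \right)} = 4 - \left(o + 143\right) = 4 - \left(143 + o\right) = -139 - o$)
$H = -54$ ($H = 18 \left(-3\right) = -54$)
$b = -10104$ ($b = -54 - 10050 = -10104$)
$\sqrt{\left(b - q{\left(-51,31 \right)}\right) - 49008} = \sqrt{\left(-10104 - \left(-139 - 31\right)\right) - 49008} = \sqrt{\left(-10104 - -170\right) - 49008} = \sqrt{\left(-10104 + 170\right) - 49008} = \sqrt{-9934 - 49008} = \sqrt{-58942} = i \sqrt{58942}$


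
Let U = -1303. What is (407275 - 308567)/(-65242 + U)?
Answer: -98708/66545 ≈ -1.4833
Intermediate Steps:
(407275 - 308567)/(-65242 + U) = (407275 - 308567)/(-65242 - 1303) = 98708/(-66545) = 98708*(-1/66545) = -98708/66545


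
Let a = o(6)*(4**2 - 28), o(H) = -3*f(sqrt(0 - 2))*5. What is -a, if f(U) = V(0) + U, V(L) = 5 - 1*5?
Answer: -180*I*sqrt(2) ≈ -254.56*I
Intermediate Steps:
V(L) = 0 (V(L) = 5 - 5 = 0)
f(U) = U (f(U) = 0 + U = U)
o(H) = -15*I*sqrt(2) (o(H) = -3*sqrt(0 - 2)*5 = -3*I*sqrt(2)*5 = -15*I*sqrt(2))
a = 180*I*sqrt(2) (a = (-15*I*sqrt(2))*(4**2 - 28) = (-15*I*sqrt(2))*(16 - 28) = -15*I*sqrt(2)*(-12) = 180*I*sqrt(2) ≈ 254.56*I)
-a = -180*I*sqrt(2)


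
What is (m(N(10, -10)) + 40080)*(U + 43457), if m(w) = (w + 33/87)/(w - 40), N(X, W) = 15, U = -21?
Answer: 1262143915544/725 ≈ 1.7409e+9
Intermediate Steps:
m(w) = (11/29 + w)/(-40 + w) (m(w) = (w + 33*(1/87))/(-40 + w) = (w + 11/29)/(-40 + w) = (11/29 + w)/(-40 + w))
(m(N(10, -10)) + 40080)*(U + 43457) = ((11/29 + 15)/(-40 + 15) + 40080)*(-21 + 43457) = ((446/29)/(-25) + 40080)*43436 = (-1/25*446/29 + 40080)*43436 = (-446/725 + 40080)*43436 = (29057554/725)*43436 = 1262143915544/725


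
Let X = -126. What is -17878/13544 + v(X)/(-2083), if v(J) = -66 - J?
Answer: -19026257/14106076 ≈ -1.3488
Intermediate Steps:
-17878/13544 + v(X)/(-2083) = -17878/13544 + (-66 - 1*(-126))/(-2083) = -17878*1/13544 + (-66 + 126)*(-1/2083) = -8939/6772 + 60*(-1/2083) = -8939/6772 - 60/2083 = -19026257/14106076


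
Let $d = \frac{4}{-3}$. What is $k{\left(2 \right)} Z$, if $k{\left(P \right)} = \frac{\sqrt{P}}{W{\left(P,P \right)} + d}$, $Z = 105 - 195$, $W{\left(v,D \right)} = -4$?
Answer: $\frac{135 \sqrt{2}}{8} \approx 23.865$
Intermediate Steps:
$d = - \frac{4}{3}$ ($d = 4 \left(- \frac{1}{3}\right) = - \frac{4}{3} \approx -1.3333$)
$Z = -90$
$k{\left(P \right)} = - \frac{3 \sqrt{P}}{16}$ ($k{\left(P \right)} = \frac{\sqrt{P}}{-4 - \frac{4}{3}} = \frac{\sqrt{P}}{- \frac{16}{3}} = - \frac{3 \sqrt{P}}{16}$)
$k{\left(2 \right)} Z = - \frac{3 \sqrt{2}}{16} \left(-90\right) = \frac{135 \sqrt{2}}{8}$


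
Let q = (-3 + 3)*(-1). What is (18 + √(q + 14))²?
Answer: (18 + √14)² ≈ 472.70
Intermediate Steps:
q = 0 (q = 0*(-1) = 0)
(18 + √(q + 14))² = (18 + √(0 + 14))² = (18 + √14)²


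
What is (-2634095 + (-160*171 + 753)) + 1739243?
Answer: -921459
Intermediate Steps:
(-2634095 + (-160*171 + 753)) + 1739243 = (-2634095 + (-27360 + 753)) + 1739243 = (-2634095 - 26607) + 1739243 = -2660702 + 1739243 = -921459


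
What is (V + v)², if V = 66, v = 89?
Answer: 24025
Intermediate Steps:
(V + v)² = (66 + 89)² = 155² = 24025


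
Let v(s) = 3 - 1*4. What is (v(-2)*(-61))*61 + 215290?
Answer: 219011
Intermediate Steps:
v(s) = -1 (v(s) = 3 - 4 = -1)
(v(-2)*(-61))*61 + 215290 = -1*(-61)*61 + 215290 = 61*61 + 215290 = 3721 + 215290 = 219011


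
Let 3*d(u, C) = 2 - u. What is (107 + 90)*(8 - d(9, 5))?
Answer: 6107/3 ≈ 2035.7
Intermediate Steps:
d(u, C) = ⅔ - u/3 (d(u, C) = (2 - u)/3 = ⅔ - u/3)
(107 + 90)*(8 - d(9, 5)) = (107 + 90)*(8 - (⅔ - ⅓*9)) = 197*(8 - (⅔ - 3)) = 197*(8 - 1*(-7/3)) = 197*(8 + 7/3) = 197*(31/3) = 6107/3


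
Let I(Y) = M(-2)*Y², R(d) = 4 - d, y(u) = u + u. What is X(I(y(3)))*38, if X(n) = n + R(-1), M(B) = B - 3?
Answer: -6650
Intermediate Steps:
M(B) = -3 + B
y(u) = 2*u
I(Y) = -5*Y² (I(Y) = (-3 - 2)*Y² = -5*Y²)
X(n) = 5 + n (X(n) = n + (4 - 1*(-1)) = n + (4 + 1) = n + 5 = 5 + n)
X(I(y(3)))*38 = (5 - 5*(2*3)²)*38 = (5 - 5*6²)*38 = (5 - 5*36)*38 = (5 - 180)*38 = -175*38 = -6650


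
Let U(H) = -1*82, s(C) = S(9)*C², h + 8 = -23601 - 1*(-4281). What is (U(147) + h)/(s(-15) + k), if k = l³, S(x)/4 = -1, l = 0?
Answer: 647/30 ≈ 21.567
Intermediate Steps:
S(x) = -4 (S(x) = 4*(-1) = -4)
h = -19328 (h = -8 + (-23601 - 1*(-4281)) = -8 + (-23601 + 4281) = -8 - 19320 = -19328)
k = 0 (k = 0³ = 0)
s(C) = -4*C²
U(H) = -82
(U(147) + h)/(s(-15) + k) = (-82 - 19328)/(-4*(-15)² + 0) = -19410/(-4*225 + 0) = -19410/(-900 + 0) = -19410/(-900) = -19410*(-1/900) = 647/30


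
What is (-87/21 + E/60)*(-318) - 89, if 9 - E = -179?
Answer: 8121/35 ≈ 232.03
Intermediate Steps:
E = 188 (E = 9 - 1*(-179) = 9 + 179 = 188)
(-87/21 + E/60)*(-318) - 89 = (-87/21 + 188/60)*(-318) - 89 = (-87*1/21 + 188*(1/60))*(-318) - 89 = (-29/7 + 47/15)*(-318) - 89 = -106/105*(-318) - 89 = 11236/35 - 89 = 8121/35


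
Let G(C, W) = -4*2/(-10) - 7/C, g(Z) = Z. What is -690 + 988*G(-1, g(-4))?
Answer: 35082/5 ≈ 7016.4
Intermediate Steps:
G(C, W) = ⅘ - 7/C (G(C, W) = -8*(-⅒) - 7/C = ⅘ - 7/C)
-690 + 988*G(-1, g(-4)) = -690 + 988*(⅘ - 7/(-1)) = -690 + 988*(⅘ - 7*(-1)) = -690 + 988*(⅘ + 7) = -690 + 988*(39/5) = -690 + 38532/5 = 35082/5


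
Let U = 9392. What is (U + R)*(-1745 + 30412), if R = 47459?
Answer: 1629747617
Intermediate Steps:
(U + R)*(-1745 + 30412) = (9392 + 47459)*(-1745 + 30412) = 56851*28667 = 1629747617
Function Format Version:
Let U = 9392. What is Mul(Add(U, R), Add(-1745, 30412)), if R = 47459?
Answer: 1629747617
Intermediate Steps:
Mul(Add(U, R), Add(-1745, 30412)) = Mul(Add(9392, 47459), Add(-1745, 30412)) = Mul(56851, 28667) = 1629747617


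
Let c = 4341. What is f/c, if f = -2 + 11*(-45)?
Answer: -497/4341 ≈ -0.11449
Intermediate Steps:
f = -497 (f = -2 - 495 = -497)
f/c = -497/4341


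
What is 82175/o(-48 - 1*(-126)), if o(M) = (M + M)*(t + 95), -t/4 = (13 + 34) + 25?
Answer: -82175/30108 ≈ -2.7293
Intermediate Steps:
t = -288 (t = -4*((13 + 34) + 25) = -4*(47 + 25) = -4*72 = -288)
o(M) = -386*M (o(M) = (M + M)*(-288 + 95) = (2*M)*(-193) = -386*M)
82175/o(-48 - 1*(-126)) = 82175/((-386*(-48 - 1*(-126)))) = 82175/((-386*(-48 + 126))) = 82175/((-386*78)) = 82175/(-30108) = 82175*(-1/30108) = -82175/30108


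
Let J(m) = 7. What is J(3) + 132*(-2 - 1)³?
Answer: -3557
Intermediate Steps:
J(3) + 132*(-2 - 1)³ = 7 + 132*(-2 - 1)³ = 7 + 132*(-3)³ = 7 + 132*(-27) = 7 - 3564 = -3557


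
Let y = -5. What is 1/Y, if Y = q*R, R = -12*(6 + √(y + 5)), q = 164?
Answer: -1/11808 ≈ -8.4688e-5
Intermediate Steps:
R = -72 (R = -12*(6 + √(-5 + 5)) = -12*(6 + √0) = -12*(6 + 0) = -12*6 = -72)
Y = -11808 (Y = 164*(-72) = -11808)
1/Y = 1/(-11808) = -1/11808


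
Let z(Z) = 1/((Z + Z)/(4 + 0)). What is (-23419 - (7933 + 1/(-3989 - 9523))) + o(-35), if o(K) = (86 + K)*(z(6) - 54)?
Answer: -460610567/13512 ≈ -34089.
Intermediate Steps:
z(Z) = 2/Z (z(Z) = 1/((2*Z)/4) = 1/((2*Z)*(1/4)) = 1/(Z/2) = 2/Z)
o(K) = -13846/3 - 161*K/3 (o(K) = (86 + K)*(2/6 - 54) = (86 + K)*(2*(1/6) - 54) = (86 + K)*(1/3 - 54) = (86 + K)*(-161/3) = -13846/3 - 161*K/3)
(-23419 - (7933 + 1/(-3989 - 9523))) + o(-35) = (-23419 - (7933 + 1/(-3989 - 9523))) + (-13846/3 - 161/3*(-35)) = (-23419 - (7933 + 1/(-13512))) + (-13846/3 + 5635/3) = (-23419 - (7933 - 1/13512)) - 2737 = (-23419 - 1*107190695/13512) - 2737 = (-23419 - 107190695/13512) - 2737 = -423628223/13512 - 2737 = -460610567/13512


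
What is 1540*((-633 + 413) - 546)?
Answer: -1179640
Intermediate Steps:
1540*((-633 + 413) - 546) = 1540*(-220 - 546) = 1540*(-766) = -1179640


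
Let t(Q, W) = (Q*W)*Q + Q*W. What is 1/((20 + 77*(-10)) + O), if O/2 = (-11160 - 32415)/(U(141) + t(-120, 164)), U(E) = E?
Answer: -780687/585544300 ≈ -0.0013333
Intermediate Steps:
t(Q, W) = Q*W + W*Q**2 (t(Q, W) = W*Q**2 + Q*W = Q*W + W*Q**2)
O = -29050/780687 (O = 2*((-11160 - 32415)/(141 - 120*164*(1 - 120))) = 2*(-43575/(141 - 120*164*(-119))) = 2*(-43575/(141 + 2341920)) = 2*(-43575/2342061) = 2*(-43575*1/2342061) = 2*(-14525/780687) = -29050/780687 ≈ -0.037211)
1/((20 + 77*(-10)) + O) = 1/((20 + 77*(-10)) - 29050/780687) = 1/((20 - 770) - 29050/780687) = 1/(-750 - 29050/780687) = 1/(-585544300/780687) = -780687/585544300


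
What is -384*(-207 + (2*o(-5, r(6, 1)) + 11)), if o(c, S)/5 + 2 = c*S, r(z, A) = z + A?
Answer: 217344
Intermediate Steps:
r(z, A) = A + z
o(c, S) = -10 + 5*S*c (o(c, S) = -10 + 5*(c*S) = -10 + 5*(S*c) = -10 + 5*S*c)
-384*(-207 + (2*o(-5, r(6, 1)) + 11)) = -384*(-207 + (2*(-10 + 5*(1 + 6)*(-5)) + 11)) = -384*(-207 + (2*(-10 + 5*7*(-5)) + 11)) = -384*(-207 + (2*(-10 - 175) + 11)) = -384*(-207 + (2*(-185) + 11)) = -384*(-207 + (-370 + 11)) = -384*(-207 - 359) = -384*(-566) = 217344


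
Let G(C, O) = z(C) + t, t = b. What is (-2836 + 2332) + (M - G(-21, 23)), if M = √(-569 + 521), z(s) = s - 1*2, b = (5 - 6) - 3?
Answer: -477 + 4*I*√3 ≈ -477.0 + 6.9282*I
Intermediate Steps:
b = -4 (b = -1 - 3 = -4)
t = -4
z(s) = -2 + s (z(s) = s - 2 = -2 + s)
G(C, O) = -6 + C (G(C, O) = (-2 + C) - 4 = -6 + C)
M = 4*I*√3 (M = √(-48) = 4*I*√3 ≈ 6.9282*I)
(-2836 + 2332) + (M - G(-21, 23)) = (-2836 + 2332) + (4*I*√3 - (-6 - 21)) = -504 + (4*I*√3 - 1*(-27)) = -504 + (4*I*√3 + 27) = -504 + (27 + 4*I*√3) = -477 + 4*I*√3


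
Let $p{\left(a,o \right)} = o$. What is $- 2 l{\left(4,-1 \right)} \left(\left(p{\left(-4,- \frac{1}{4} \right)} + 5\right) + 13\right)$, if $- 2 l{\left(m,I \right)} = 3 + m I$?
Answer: $- \frac{71}{4} \approx -17.75$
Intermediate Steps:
$l{\left(m,I \right)} = - \frac{3}{2} - \frac{I m}{2}$ ($l{\left(m,I \right)} = - \frac{3 + m I}{2} = - \frac{3 + I m}{2} = - \frac{3}{2} - \frac{I m}{2}$)
$- 2 l{\left(4,-1 \right)} \left(\left(p{\left(-4,- \frac{1}{4} \right)} + 5\right) + 13\right) = - 2 \left(- \frac{3}{2} - \left(- \frac{1}{2}\right) 4\right) \left(\left(- \frac{1}{4} + 5\right) + 13\right) = - 2 \left(- \frac{3}{2} + 2\right) \left(\left(\left(-1\right) \frac{1}{4} + 5\right) + 13\right) = \left(-2\right) \frac{1}{2} \left(\left(- \frac{1}{4} + 5\right) + 13\right) = - (\frac{19}{4} + 13) = \left(-1\right) \frac{71}{4} = - \frac{71}{4}$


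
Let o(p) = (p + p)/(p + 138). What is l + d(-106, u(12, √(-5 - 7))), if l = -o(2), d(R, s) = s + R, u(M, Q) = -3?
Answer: -3816/35 ≈ -109.03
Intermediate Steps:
o(p) = 2*p/(138 + p) (o(p) = (2*p)/(138 + p) = 2*p/(138 + p))
d(R, s) = R + s
l = -1/35 (l = -2*2/(138 + 2) = -2*2/140 = -1*1/35 = -1/35 ≈ -0.028571)
l + d(-106, u(12, √(-5 - 7))) = -1/35 + (-106 - 3) = -1/35 - 109 = -3816/35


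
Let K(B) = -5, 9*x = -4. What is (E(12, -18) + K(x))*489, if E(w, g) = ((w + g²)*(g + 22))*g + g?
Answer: -11841135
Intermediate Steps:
x = -4/9 (x = (⅑)*(-4) = -4/9 ≈ -0.44444)
E(w, g) = g + g*(22 + g)*(w + g²) (E(w, g) = ((w + g²)*(22 + g))*g + g = ((22 + g)*(w + g²))*g + g = g*(22 + g)*(w + g²) + g = g + g*(22 + g)*(w + g²))
(E(12, -18) + K(x))*489 = (-18*(1 + (-18)³ + 22*12 + 22*(-18)² - 18*12) - 5)*489 = (-18*(1 - 5832 + 264 + 22*324 - 216) - 5)*489 = (-18*(1 - 5832 + 264 + 7128 - 216) - 5)*489 = (-18*1345 - 5)*489 = (-24210 - 5)*489 = -24215*489 = -11841135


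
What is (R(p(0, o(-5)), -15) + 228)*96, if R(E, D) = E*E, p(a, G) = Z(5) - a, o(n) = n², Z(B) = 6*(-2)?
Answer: 35712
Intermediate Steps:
Z(B) = -12
p(a, G) = -12 - a
R(E, D) = E²
(R(p(0, o(-5)), -15) + 228)*96 = ((-12 - 1*0)² + 228)*96 = ((-12 + 0)² + 228)*96 = ((-12)² + 228)*96 = (144 + 228)*96 = 372*96 = 35712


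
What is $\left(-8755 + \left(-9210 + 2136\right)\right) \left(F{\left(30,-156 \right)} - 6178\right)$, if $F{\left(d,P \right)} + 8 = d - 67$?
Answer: $98503867$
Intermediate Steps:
$F{\left(d,P \right)} = -75 + d$ ($F{\left(d,P \right)} = -8 + \left(d - 67\right) = -8 + \left(-67 + d\right) = -75 + d$)
$\left(-8755 + \left(-9210 + 2136\right)\right) \left(F{\left(30,-156 \right)} - 6178\right) = \left(-8755 + \left(-9210 + 2136\right)\right) \left(\left(-75 + 30\right) - 6178\right) = \left(-8755 - 7074\right) \left(-45 - 6178\right) = \left(-15829\right) \left(-6223\right) = 98503867$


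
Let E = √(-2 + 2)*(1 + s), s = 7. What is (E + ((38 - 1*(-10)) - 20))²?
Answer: 784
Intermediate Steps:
E = 0 (E = √(-2 + 2)*(1 + 7) = √0*8 = 0*8 = 0)
(E + ((38 - 1*(-10)) - 20))² = (0 + ((38 - 1*(-10)) - 20))² = (0 + ((38 + 10) - 20))² = (0 + (48 - 20))² = (0 + 28)² = 28² = 784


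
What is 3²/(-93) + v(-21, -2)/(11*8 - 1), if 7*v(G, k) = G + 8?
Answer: -2230/18879 ≈ -0.11812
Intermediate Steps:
v(G, k) = 8/7 + G/7 (v(G, k) = (G + 8)/7 = (8 + G)/7 = 8/7 + G/7)
3²/(-93) + v(-21, -2)/(11*8 - 1) = 3²/(-93) + (8/7 + (⅐)*(-21))/(11*8 - 1) = 9*(-1/93) + (8/7 - 3)/(88 - 1) = -3/31 - 13/7/87 = -3/31 - 13/7*1/87 = -3/31 - 13/609 = -2230/18879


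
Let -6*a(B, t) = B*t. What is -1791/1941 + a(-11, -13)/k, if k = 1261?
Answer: -354571/376554 ≈ -0.94162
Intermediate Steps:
a(B, t) = -B*t/6
-1791/1941 + a(-11, -13)/k = -1791/1941 - 1/6*(-11)*(-13)/1261 = -1791*1/1941 - 143/6*1/1261 = -597/647 - 11/582 = -354571/376554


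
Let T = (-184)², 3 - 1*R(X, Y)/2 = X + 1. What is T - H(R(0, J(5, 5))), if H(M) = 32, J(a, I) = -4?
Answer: 33824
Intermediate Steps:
R(X, Y) = 4 - 2*X (R(X, Y) = 6 - 2*(X + 1) = 6 - 2*(1 + X) = 6 + (-2 - 2*X) = 4 - 2*X)
T = 33856
T - H(R(0, J(5, 5))) = 33856 - 1*32 = 33856 - 32 = 33824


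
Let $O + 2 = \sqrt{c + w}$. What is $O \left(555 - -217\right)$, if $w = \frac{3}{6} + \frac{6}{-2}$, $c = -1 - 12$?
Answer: $-1544 + 386 i \sqrt{62} \approx -1544.0 + 3039.4 i$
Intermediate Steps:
$c = -13$ ($c = -1 - 12 = -13$)
$w = - \frac{5}{2}$ ($w = 3 \cdot \frac{1}{6} + 6 \left(- \frac{1}{2}\right) = \frac{1}{2} - 3 = - \frac{5}{2} \approx -2.5$)
$O = -2 + \frac{i \sqrt{62}}{2}$ ($O = -2 + \sqrt{-13 - \frac{5}{2}} = -2 + \sqrt{- \frac{31}{2}} = -2 + \frac{i \sqrt{62}}{2} \approx -2.0 + 3.937 i$)
$O \left(555 - -217\right) = \left(-2 + \frac{i \sqrt{62}}{2}\right) \left(555 - -217\right) = \left(-2 + \frac{i \sqrt{62}}{2}\right) \left(555 + 217\right) = \left(-2 + \frac{i \sqrt{62}}{2}\right) 772 = -1544 + 386 i \sqrt{62}$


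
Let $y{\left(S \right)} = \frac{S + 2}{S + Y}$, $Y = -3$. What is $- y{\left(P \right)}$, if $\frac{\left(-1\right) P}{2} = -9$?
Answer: $- \frac{4}{3} \approx -1.3333$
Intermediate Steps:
$P = 18$ ($P = \left(-2\right) \left(-9\right) = 18$)
$y{\left(S \right)} = \frac{2 + S}{-3 + S}$ ($y{\left(S \right)} = \frac{S + 2}{S - 3} = \frac{2 + S}{-3 + S}$)
$- y{\left(P \right)} = - \frac{2 + 18}{-3 + 18} = - \frac{20}{15} = \left(-1\right) \frac{4}{3} = - \frac{4}{3}$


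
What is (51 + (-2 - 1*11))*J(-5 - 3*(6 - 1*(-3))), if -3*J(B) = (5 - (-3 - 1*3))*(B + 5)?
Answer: 3762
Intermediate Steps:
J(B) = -55/3 - 11*B/3 (J(B) = -(5 - (-3 - 1*3))*(B + 5)/3 = -(5 - (-3 - 3))*(5 + B)/3 = -(5 - 1*(-6))*(5 + B)/3 = -(5 + 6)*(5 + B)/3 = -11*(5 + B)/3 = -(55 + 11*B)/3 = -55/3 - 11*B/3)
(51 + (-2 - 1*11))*J(-5 - 3*(6 - 1*(-3))) = (51 + (-2 - 1*11))*(-55/3 - 11*(-5 - 3*(6 - 1*(-3)))/3) = (51 + (-2 - 11))*(-55/3 - 11*(-5 - 3*(6 + 3))/3) = (51 - 13)*(-55/3 - 11*(-5 - 3*9)/3) = 38*(-55/3 - 11*(-5 - 27)/3) = 38*(-55/3 - 11/3*(-32)) = 38*(-55/3 + 352/3) = 38*99 = 3762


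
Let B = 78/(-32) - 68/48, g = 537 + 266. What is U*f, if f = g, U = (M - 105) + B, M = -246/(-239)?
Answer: -993284501/11472 ≈ -86583.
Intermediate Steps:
g = 803
M = 246/239 (M = -246*(-1/239) = 246/239 ≈ 1.0293)
B = -185/48 (B = 78*(-1/32) - 68*1/48 = -39/16 - 17/12 = -185/48 ≈ -3.8542)
U = -1236967/11472 (U = (246/239 - 105) - 185/48 = -24849/239 - 185/48 = -1236967/11472 ≈ -107.82)
f = 803
U*f = -1236967/11472*803 = -993284501/11472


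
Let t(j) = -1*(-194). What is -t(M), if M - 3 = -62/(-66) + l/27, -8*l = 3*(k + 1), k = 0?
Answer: -194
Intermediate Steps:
l = -3/8 (l = -3*(0 + 1)/8 = -3/8 ≈ -0.37500)
M = 3109/792 (M = 3 + (-62/(-66) - 3/8/27) = 3 + (-62*(-1/66) - 3/8*1/27) = 3 + (31/33 - 1/72) = 3 + 733/792 = 3109/792 ≈ 3.9255)
t(j) = 194
-t(M) = -1*194 = -194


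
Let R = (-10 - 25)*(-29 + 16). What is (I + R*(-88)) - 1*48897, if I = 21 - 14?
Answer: -88930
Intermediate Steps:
I = 7
R = 455 (R = -35*(-13) = 455)
(I + R*(-88)) - 1*48897 = (7 + 455*(-88)) - 1*48897 = (7 - 40040) - 48897 = -40033 - 48897 = -88930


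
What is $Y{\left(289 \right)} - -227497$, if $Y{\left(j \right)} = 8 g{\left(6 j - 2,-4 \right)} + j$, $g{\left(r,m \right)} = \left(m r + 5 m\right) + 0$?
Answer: $172202$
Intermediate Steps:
$g{\left(r,m \right)} = 5 m + m r$ ($g{\left(r,m \right)} = \left(5 m + m r\right) + 0 = 5 m + m r$)
$Y{\left(j \right)} = -96 - 191 j$ ($Y{\left(j \right)} = 8 \left(- 4 \left(5 + \left(6 j - 2\right)\right)\right) + j = 8 \left(- 4 \left(5 + \left(-2 + 6 j\right)\right)\right) + j = 8 \left(- 4 \left(3 + 6 j\right)\right) + j = 8 \left(-12 - 24 j\right) + j = \left(-96 - 192 j\right) + j = -96 - 191 j$)
$Y{\left(289 \right)} - -227497 = \left(-96 - 55199\right) - -227497 = \left(-96 - 55199\right) + 227497 = -55295 + 227497 = 172202$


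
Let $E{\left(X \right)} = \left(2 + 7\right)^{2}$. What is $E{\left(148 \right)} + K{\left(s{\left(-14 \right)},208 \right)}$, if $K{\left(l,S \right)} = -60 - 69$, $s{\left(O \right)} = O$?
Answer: $-48$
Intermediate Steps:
$E{\left(X \right)} = 81$ ($E{\left(X \right)} = 9^{2} = 81$)
$K{\left(l,S \right)} = -129$
$E{\left(148 \right)} + K{\left(s{\left(-14 \right)},208 \right)} = 81 - 129 = -48$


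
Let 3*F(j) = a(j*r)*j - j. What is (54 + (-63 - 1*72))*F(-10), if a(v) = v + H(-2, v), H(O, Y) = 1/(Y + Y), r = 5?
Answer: -137727/10 ≈ -13773.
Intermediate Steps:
H(O, Y) = 1/(2*Y)
a(v) = v + 1/(2*v)
F(j) = -j/3 + j*(5*j + 1/(10*j))/3 (F(j) = ((j*5 + 1/(2*((j*5))))*j - j)/3 = ((5*j + 1/(2*((5*j))))*j - j)/3 = ((5*j + (1/(5*j))/2)*j - j)/3 = ((5*j + 1/(10*j))*j - j)/3 = (j*(5*j + 1/(10*j)) - j)/3 = (-j + j*(5*j + 1/(10*j)))/3 = -j/3 + j*(5*j + 1/(10*j))/3)
(54 + (-63 - 1*72))*F(-10) = (54 + (-63 - 1*72))*(1/30 + (⅓)*(-10)*(-1 + 5*(-10))) = (54 + (-63 - 72))*(1/30 + (⅓)*(-10)*(-1 - 50)) = (54 - 135)*(1/30 + (⅓)*(-10)*(-51)) = -81*(1/30 + 170) = -81*5101/30 = -137727/10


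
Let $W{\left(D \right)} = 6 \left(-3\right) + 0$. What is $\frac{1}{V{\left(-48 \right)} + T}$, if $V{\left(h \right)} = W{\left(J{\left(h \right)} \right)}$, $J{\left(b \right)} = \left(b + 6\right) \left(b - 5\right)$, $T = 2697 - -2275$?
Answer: $\frac{1}{4954} \approx 0.00020186$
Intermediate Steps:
$T = 4972$ ($T = 2697 + 2275 = 4972$)
$J{\left(b \right)} = \left(-5 + b\right) \left(6 + b\right)$ ($J{\left(b \right)} = \left(6 + b\right) \left(-5 + b\right) = \left(-5 + b\right) \left(6 + b\right)$)
$W{\left(D \right)} = -18$ ($W{\left(D \right)} = -18 + 0 = -18$)
$V{\left(h \right)} = -18$
$\frac{1}{V{\left(-48 \right)} + T} = \frac{1}{-18 + 4972} = \frac{1}{4954}$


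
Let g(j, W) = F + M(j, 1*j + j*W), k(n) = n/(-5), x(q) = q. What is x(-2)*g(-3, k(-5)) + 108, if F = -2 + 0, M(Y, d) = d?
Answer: 124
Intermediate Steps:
k(n) = -n/5 (k(n) = n*(-⅕) = -n/5)
F = -2
g(j, W) = -2 + j + W*j (g(j, W) = -2 + (1*j + j*W) = -2 + (j + W*j) = -2 + j + W*j)
x(-2)*g(-3, k(-5)) + 108 = -2*(-2 - 3*(1 - ⅕*(-5))) + 108 = -2*(-2 - 3*(1 + 1)) + 108 = -2*(-2 - 3*2) + 108 = -2*(-2 - 6) + 108 = -2*(-8) + 108 = 16 + 108 = 124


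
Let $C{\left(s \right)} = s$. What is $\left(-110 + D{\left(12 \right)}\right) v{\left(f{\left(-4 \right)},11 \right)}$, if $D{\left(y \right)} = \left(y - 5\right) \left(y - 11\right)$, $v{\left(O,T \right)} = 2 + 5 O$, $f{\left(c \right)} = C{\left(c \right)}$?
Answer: $1854$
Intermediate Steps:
$f{\left(c \right)} = c$
$D{\left(y \right)} = \left(-11 + y\right) \left(-5 + y\right)$ ($D{\left(y \right)} = \left(-5 + y\right) \left(-11 + y\right) = \left(-11 + y\right) \left(-5 + y\right)$)
$\left(-110 + D{\left(12 \right)}\right) v{\left(f{\left(-4 \right)},11 \right)} = \left(-110 + \left(55 + 12^{2} - 192\right)\right) \left(2 + 5 \left(-4\right)\right) = \left(-110 + \left(55 + 144 - 192\right)\right) \left(2 - 20\right) = \left(-110 + 7\right) \left(-18\right) = \left(-103\right) \left(-18\right) = 1854$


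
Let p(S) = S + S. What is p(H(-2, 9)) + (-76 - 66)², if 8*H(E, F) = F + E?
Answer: 80663/4 ≈ 20166.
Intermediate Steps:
H(E, F) = E/8 + F/8 (H(E, F) = (F + E)/8 = (E + F)/8 = E/8 + F/8)
p(S) = 2*S
p(H(-2, 9)) + (-76 - 66)² = 2*((⅛)*(-2) + (⅛)*9) + (-76 - 66)² = 2*(-¼ + 9/8) + (-142)² = 2*(7/8) + 20164 = 7/4 + 20164 = 80663/4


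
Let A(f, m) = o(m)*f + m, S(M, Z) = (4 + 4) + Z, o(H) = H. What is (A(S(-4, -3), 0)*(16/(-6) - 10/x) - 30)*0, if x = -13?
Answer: 0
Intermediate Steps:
S(M, Z) = 8 + Z
A(f, m) = m + f*m (A(f, m) = m*f + m = f*m + m = m + f*m)
(A(S(-4, -3), 0)*(16/(-6) - 10/x) - 30)*0 = ((0*(1 + (8 - 3)))*(16/(-6) - 10/(-13)) - 30)*0 = ((0*(1 + 5))*(16*(-1/6) - 10*(-1/13)) - 30)*0 = ((0*6)*(-8/3 + 10/13) - 30)*0 = (0*(-74/39) - 30)*0 = (0 - 30)*0 = -30*0 = 0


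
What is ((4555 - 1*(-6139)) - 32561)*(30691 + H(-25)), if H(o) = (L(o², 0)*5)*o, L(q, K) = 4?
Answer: -660186597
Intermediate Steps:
H(o) = 20*o (H(o) = (4*5)*o = 20*o)
((4555 - 1*(-6139)) - 32561)*(30691 + H(-25)) = ((4555 - 1*(-6139)) - 32561)*(30691 + 20*(-25)) = ((4555 + 6139) - 32561)*(30691 - 500) = (10694 - 32561)*30191 = -21867*30191 = -660186597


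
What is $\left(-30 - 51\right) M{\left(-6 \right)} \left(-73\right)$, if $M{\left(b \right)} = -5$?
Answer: $-29565$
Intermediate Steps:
$\left(-30 - 51\right) M{\left(-6 \right)} \left(-73\right) = \left(-30 - 51\right) \left(-5\right) \left(-73\right) = \left(-81\right) \left(-5\right) \left(-73\right) = 405 \left(-73\right) = -29565$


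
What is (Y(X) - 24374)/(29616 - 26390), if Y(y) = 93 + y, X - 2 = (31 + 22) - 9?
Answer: -24235/3226 ≈ -7.5124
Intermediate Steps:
X = 46 (X = 2 + ((31 + 22) - 9) = 2 + (53 - 9) = 2 + 44 = 46)
(Y(X) - 24374)/(29616 - 26390) = ((93 + 46) - 24374)/(29616 - 26390) = (139 - 24374)/3226 = -24235*1/3226 = -24235/3226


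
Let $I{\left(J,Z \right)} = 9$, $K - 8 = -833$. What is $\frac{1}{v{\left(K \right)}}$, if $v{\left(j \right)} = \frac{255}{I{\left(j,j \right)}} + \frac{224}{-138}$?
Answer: $\frac{69}{1843} \approx 0.037439$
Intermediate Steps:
$K = -825$ ($K = 8 - 833 = -825$)
$v{\left(j \right)} = \frac{1843}{69}$ ($v{\left(j \right)} = \frac{255}{9} + \frac{224}{-138} = 255 \cdot \frac{1}{9} + 224 \left(- \frac{1}{138}\right) = \frac{85}{3} - \frac{112}{69} = \frac{1843}{69}$)
$\frac{1}{v{\left(K \right)}} = \frac{1}{\frac{1843}{69}} = \frac{69}{1843}$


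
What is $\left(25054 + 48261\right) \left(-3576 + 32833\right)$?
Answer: $2144976955$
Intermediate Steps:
$\left(25054 + 48261\right) \left(-3576 + 32833\right) = 73315 \cdot 29257 = 2144976955$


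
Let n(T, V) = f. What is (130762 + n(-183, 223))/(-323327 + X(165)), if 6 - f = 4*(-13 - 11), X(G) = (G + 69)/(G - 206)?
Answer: -5365424/13256641 ≈ -0.40473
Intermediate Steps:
X(G) = (69 + G)/(-206 + G)
f = 102 (f = 6 - 4*(-13 - 11) = 6 - 4*(-24) = 6 - 1*(-96) = 6 + 96 = 102)
n(T, V) = 102
(130762 + n(-183, 223))/(-323327 + X(165)) = (130762 + 102)/(-323327 + (69 + 165)/(-206 + 165)) = 130864/(-323327 + 234/(-41)) = 130864/(-323327 - 1/41*234) = 130864/(-323327 - 234/41) = 130864/(-13256641/41) = 130864*(-41/13256641) = -5365424/13256641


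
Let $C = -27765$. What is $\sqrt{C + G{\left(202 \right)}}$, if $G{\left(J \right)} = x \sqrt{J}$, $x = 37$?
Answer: $\sqrt{-27765 + 37 \sqrt{202}} \approx 165.04 i$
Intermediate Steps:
$G{\left(J \right)} = 37 \sqrt{J}$
$\sqrt{C + G{\left(202 \right)}} = \sqrt{-27765 + 37 \sqrt{202}}$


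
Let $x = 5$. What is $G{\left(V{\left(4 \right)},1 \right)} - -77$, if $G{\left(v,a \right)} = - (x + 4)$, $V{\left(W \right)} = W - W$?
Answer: $68$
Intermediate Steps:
$V{\left(W \right)} = 0$
$G{\left(v,a \right)} = -9$ ($G{\left(v,a \right)} = - (5 + 4) = \left(-1\right) 9 = -9$)
$G{\left(V{\left(4 \right)},1 \right)} - -77 = -9 - -77 = -9 + 77 = 68$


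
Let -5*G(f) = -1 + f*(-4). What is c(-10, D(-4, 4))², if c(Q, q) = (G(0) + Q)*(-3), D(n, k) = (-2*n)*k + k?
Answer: 21609/25 ≈ 864.36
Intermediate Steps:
D(n, k) = k - 2*k*n (D(n, k) = -2*k*n + k = k - 2*k*n)
G(f) = ⅕ + 4*f/5 (G(f) = -(-1 + f*(-4))/5 = -(-1 - 4*f)/5 = ⅕ + 4*f/5)
c(Q, q) = -⅗ - 3*Q (c(Q, q) = ((⅕ + (⅘)*0) + Q)*(-3) = ((⅕ + 0) + Q)*(-3) = (⅕ + Q)*(-3) = -⅗ - 3*Q)
c(-10, D(-4, 4))² = (-⅗ - 3*(-10))² = (-⅗ + 30)² = (147/5)² = 21609/25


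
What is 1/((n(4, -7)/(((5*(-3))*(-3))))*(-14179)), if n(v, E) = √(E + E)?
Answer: 45*I*√14/198506 ≈ 0.00084821*I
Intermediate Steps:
n(v, E) = √2*√E (n(v, E) = √(2*E) = √2*√E)
1/((n(4, -7)/(((5*(-3))*(-3))))*(-14179)) = 1/(((√2*√(-7))/(((5*(-3))*(-3))))*(-14179)) = 1/(((√2*(I*√7))/((-15*(-3))))*(-14179)) = 1/(((I*√14)/45)*(-14179)) = 1/(((I*√14)*(1/45))*(-14179)) = 1/((I*√14/45)*(-14179)) = 1/(-14179*I*√14/45) = 45*I*√14/198506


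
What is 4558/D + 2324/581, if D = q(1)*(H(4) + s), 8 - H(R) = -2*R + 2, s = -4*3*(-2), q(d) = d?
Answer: 2355/19 ≈ 123.95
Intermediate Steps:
s = 24 (s = -12*(-2) = 24)
H(R) = 6 + 2*R (H(R) = 8 - (-2*R + 2) = 8 - (2 - 2*R) = 8 + (-2 + 2*R) = 6 + 2*R)
D = 38 (D = 1*((6 + 2*4) + 24) = 1*((6 + 8) + 24) = 1*(14 + 24) = 1*38 = 38)
4558/D + 2324/581 = 4558/38 + 2324/581 = 4558*(1/38) + 2324*(1/581) = 2279/19 + 4 = 2355/19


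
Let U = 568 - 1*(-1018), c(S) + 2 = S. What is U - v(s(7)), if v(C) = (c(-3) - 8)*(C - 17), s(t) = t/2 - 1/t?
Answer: 19721/14 ≈ 1408.6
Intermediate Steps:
c(S) = -2 + S
s(t) = t/2 - 1/t (s(t) = t*(1/2) - 1/t = t/2 - 1/t)
v(C) = 221 - 13*C (v(C) = ((-2 - 3) - 8)*(C - 17) = (-5 - 8)*(-17 + C) = -13*(-17 + C) = 221 - 13*C)
U = 1586 (U = 568 + 1018 = 1586)
U - v(s(7)) = 1586 - (221 - 13*((1/2)*7 - 1/7)) = 1586 - (221 - 13*(7/2 - 1*1/7)) = 1586 - (221 - 13*(7/2 - 1/7)) = 1586 - (221 - 13*47/14) = 1586 - (221 - 611/14) = 1586 - 1*2483/14 = 1586 - 2483/14 = 19721/14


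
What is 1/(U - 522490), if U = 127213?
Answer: -1/395277 ≈ -2.5299e-6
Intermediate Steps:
1/(U - 522490) = 1/(127213 - 522490) = 1/(-395277) = -1/395277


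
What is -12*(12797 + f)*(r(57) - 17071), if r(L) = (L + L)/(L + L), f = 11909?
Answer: 5060777040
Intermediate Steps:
r(L) = 1 (r(L) = (2*L)/((2*L)) = (2*L)*(1/(2*L)) = 1)
-12*(12797 + f)*(r(57) - 17071) = -12*(12797 + 11909)*(1 - 17071) = -296472*(-17070) = -12*(-421731420) = 5060777040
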